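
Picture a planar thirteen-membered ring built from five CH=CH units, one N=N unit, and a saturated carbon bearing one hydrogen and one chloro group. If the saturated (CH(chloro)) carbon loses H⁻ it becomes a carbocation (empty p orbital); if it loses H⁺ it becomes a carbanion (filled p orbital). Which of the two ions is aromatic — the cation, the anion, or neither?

In both ions every ring atom is sp² and contributes a p orbital, so both rings are fully conjugated.
Cation: 6 × 2 + 0 = 12 π electrons → 4(3), antiaromatic.
Anion: 6 × 2 + 2 = 14 π electrons → 4(3)+2, aromatic.

The anion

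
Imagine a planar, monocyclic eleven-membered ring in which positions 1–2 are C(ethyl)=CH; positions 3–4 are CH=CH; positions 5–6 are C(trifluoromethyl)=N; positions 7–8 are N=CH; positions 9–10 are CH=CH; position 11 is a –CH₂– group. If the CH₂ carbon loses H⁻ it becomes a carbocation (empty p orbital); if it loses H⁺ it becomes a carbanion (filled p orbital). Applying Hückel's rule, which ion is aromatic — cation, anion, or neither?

In either ion the ring is fully conjugated: every atom, including the new sp² carbon, supplies a p orbital.
Cation: 5 × 2 + 0 = 10 π electrons → 4(2)+2, aromatic.
Anion: 5 × 2 + 2 = 12 π electrons → 4(3), antiaromatic.

The cation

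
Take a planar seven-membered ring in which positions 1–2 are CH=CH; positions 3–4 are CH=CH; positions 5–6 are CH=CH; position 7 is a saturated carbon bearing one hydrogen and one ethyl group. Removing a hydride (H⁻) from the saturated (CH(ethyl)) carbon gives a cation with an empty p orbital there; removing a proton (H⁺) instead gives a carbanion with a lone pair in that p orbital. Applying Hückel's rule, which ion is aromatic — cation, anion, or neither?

Both ions have a continuous loop of p orbitals — each ring atom is sp².
Cation: 3 × 2 + 0 = 6 π electrons → 4(1)+2, aromatic.
Anion: 3 × 2 + 2 = 8 π electrons → 4(2), antiaromatic.

The cation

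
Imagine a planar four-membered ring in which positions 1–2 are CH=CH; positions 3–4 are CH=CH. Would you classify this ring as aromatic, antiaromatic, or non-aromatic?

Antiaromatic

Check conjugation: the double-bond atoms are sp², each contributing one p electron — every position has a p orbital, so the cyclic π system is continuous.
Tallying contributions gives 2 × 2 = 4 from the 2 double-bond units.
A 4n π count (4, n = 1) in a planar conjugated ring means antiaromatic.
This is cyclobutadiene.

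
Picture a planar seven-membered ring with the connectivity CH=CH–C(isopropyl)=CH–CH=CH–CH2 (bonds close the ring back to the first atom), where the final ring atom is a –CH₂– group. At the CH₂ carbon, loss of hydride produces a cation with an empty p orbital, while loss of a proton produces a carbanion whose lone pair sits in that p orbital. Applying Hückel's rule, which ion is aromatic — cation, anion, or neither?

The cation

In both ions every ring atom is sp² and contributes a p orbital, so both rings are fully conjugated.
Cation: 3 × 2 + 0 = 6 π electrons → 4(1)+2, aromatic.
Anion: 3 × 2 + 2 = 8 π electrons → 4(2), antiaromatic.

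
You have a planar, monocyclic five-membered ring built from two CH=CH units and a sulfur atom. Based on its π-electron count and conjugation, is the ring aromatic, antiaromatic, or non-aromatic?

Aromatic

All ring atoms are sp² and supply a p orbital to the ring (every atom in a ring double bond is sp² and brings one electron to the p orbital; the sulfur donates one lone pair from its p orbital); the conjugation is uninterrupted.
π-electron count: 2 × 2 = 4 from the double-bond units + 2 from the S atom = 6.
That gives a 4n+2 count (6, n = 1).
(The species described is thiophene.)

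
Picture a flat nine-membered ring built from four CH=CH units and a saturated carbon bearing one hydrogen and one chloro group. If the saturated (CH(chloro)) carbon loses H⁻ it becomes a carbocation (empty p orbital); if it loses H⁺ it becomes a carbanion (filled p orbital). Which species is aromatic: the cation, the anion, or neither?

The anion

Both ions have a continuous loop of p orbitals — each ring atom is sp².
Cation: 4 × 2 + 0 = 8 π electrons → 4(2), antiaromatic.
Anion: 4 × 2 + 2 = 10 π electrons → 4(2)+2, aromatic.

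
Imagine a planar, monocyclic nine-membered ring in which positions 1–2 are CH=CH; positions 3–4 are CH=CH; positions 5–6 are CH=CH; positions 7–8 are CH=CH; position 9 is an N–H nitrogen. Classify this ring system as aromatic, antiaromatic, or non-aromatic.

Aromatic

The p orbitals form a continuous loop: the double-bond atoms are sp², each contributing one p electron; the pyrrole-type nitrogen donates its lone pair from the p orbital. The ring is fully conjugated.
π-electron count: 4 × 2 = 8 from the double-bond units + 2 from the NH atom = 10.
With 10 π electrons (n = 2), the Hückel 4n+2 condition holds.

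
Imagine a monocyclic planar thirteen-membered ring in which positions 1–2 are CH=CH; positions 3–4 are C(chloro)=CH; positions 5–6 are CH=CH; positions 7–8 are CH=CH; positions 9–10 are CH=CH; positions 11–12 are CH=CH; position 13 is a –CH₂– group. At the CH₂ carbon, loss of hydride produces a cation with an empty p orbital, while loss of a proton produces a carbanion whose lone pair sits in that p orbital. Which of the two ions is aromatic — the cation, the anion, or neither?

In both ions every ring atom is sp² and contributes a p orbital, so both rings are fully conjugated.
Cation: 6 × 2 + 0 = 12 π electrons → 4(3), antiaromatic.
Anion: 6 × 2 + 2 = 14 π electrons → 4(3)+2, aromatic.

The anion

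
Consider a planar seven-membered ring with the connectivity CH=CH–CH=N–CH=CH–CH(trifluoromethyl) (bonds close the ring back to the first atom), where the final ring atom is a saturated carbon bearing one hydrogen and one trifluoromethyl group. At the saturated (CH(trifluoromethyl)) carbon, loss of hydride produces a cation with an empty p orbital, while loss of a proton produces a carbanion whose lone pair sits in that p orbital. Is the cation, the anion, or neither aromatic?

Both ions have a continuous loop of p orbitals — each ring atom is sp².
Cation: 3 × 2 + 0 = 6 π electrons → 4(1)+2, aromatic.
Anion: 3 × 2 + 2 = 8 π electrons → 4(2), antiaromatic.

The cation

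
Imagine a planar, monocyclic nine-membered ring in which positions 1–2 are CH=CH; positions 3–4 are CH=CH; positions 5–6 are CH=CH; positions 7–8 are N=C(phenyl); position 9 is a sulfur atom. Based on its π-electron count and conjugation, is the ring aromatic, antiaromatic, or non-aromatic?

Every ring atom contributes a p orbital perpendicular to the ring (the double-bond atoms are sp², each contributing one p electron; the doubly-bonded nitrogens are pyridine-type — their lone pairs lie in the ring plane, leaving one electron in the p orbital; the sulfur donates one lone pair from its p orbital), so the π system is cyclic and fully conjugated.
Counting π electrons: 4 × 2 = 8 from the double-bond units + 2 from the S atom = 10.
That gives a 4n+2 count (10, n = 2).

Aromatic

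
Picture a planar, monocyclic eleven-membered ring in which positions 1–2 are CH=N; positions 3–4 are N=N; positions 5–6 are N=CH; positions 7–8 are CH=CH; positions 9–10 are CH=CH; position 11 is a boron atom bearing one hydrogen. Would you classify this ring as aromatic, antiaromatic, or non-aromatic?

Aromatic

Every ring atom contributes a p orbital perpendicular to the ring (every atom in a ring double bond is sp² and brings one electron to the p orbital; each sp² =N– keeps its lone pair in-plane and puts one electron into the π system; the boron has an empty p orbital), so the π system is cyclic and fully conjugated.
Adding the contributions, 5 × 2 = 10 from the double-bond units + 0 from the BH atom = 10.
With 10 π electrons (n = 2), the Hückel 4n+2 condition holds.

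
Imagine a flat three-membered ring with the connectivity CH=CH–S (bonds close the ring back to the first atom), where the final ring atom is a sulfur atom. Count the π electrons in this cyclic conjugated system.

Every ring atom contributes a p orbital perpendicular to the ring (every atom in a ring double bond is sp² and brings one electron to the p orbital; the sulfur donates one lone pair from its p orbital), so the π system is cyclic and fully conjugated.
π-electron count: 1 × 2 = 2 from the double-bond unit + 2 from the S atom = 4.

4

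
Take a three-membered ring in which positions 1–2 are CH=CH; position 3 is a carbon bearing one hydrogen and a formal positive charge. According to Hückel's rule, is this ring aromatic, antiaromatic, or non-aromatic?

The p orbitals form a continuous loop: every atom in a ring double bond is sp² and brings one electron to the p orbital; the carbocation has an empty p orbital. The ring is fully conjugated.
π-electron count: 1 × 2 = 2 from the double-bond unit + 0 from the CH(+) atom = 2.
2 = 4(0) + 2, which satisfies Hückel's 4n+2 rule.
This is the cyclopropenyl cation.

Aromatic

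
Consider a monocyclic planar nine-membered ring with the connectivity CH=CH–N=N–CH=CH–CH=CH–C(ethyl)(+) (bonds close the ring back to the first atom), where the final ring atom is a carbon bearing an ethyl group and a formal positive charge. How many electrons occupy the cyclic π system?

All ring atoms are sp² and supply a p orbital to the ring (each doubly-bonded ring atom is sp² with one p-orbital electron; each =N– nitrogen is pyridine-type (lone pair in the sp² plane, one electron in the p orbital); the carbocation has an empty p orbital); the conjugation is uninterrupted.
Tallying contributions gives 4 × 2 = 8 from the double-bond units + 0 from the C(ethyl)(+) atom = 8.

8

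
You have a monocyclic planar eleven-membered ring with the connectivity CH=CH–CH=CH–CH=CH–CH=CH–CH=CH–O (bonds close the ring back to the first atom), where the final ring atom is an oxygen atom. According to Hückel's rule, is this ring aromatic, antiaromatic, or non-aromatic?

The p orbitals form a continuous loop: each doubly-bonded ring atom is sp² with one p-orbital electron; the oxygen donates one lone pair from its p orbital. The ring is fully conjugated.
Counting π electrons: 5 × 2 = 10 from the double-bond units + 2 from the O atom = 12.
12 is a 4n count (n = 3), so the planar conjugated ring is antiaromatic.

Antiaromatic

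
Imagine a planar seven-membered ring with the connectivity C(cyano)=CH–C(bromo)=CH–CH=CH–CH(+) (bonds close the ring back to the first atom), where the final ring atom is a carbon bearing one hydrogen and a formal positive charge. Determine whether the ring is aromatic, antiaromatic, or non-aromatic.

Aromatic

All ring atoms are sp² and supply a p orbital to the ring (the double-bond atoms are sp², each contributing one p electron; the carbocation has an empty p orbital); the conjugation is uninterrupted.
π-electron count: 3 × 2 = 6 from the double-bond units + 0 from the CH(+) atom = 6.
With 6 π electrons (n = 1), the Hückel 4n+2 condition holds.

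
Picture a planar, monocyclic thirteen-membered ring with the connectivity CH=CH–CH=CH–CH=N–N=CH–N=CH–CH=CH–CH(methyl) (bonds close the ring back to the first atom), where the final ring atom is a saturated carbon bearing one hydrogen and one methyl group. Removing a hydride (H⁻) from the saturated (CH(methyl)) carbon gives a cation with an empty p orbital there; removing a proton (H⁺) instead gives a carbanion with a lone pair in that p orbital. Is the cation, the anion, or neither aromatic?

Both ions have a continuous loop of p orbitals — each ring atom is sp².
Cation: 6 × 2 + 0 = 12 π electrons → 4(3), antiaromatic.
Anion: 6 × 2 + 2 = 14 π electrons → 4(3)+2, aromatic.

The anion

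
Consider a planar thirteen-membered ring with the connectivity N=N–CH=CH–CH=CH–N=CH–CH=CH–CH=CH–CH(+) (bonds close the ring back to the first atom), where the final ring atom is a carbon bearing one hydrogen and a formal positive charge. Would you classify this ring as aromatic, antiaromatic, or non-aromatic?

The p orbitals form a continuous loop: every atom in a ring double bond is sp² and brings one electron to the p orbital; the doubly-bonded nitrogens are pyridine-type — their lone pairs lie in the ring plane, leaving one electron in the p orbital; the carbocation has an empty p orbital. The ring is fully conjugated.
Counting π electrons: 6 × 2 = 12 from the double-bond units + 0 from the CH(+) atom = 12.
12 is a 4n count (n = 3), so the planar conjugated ring is antiaromatic.

Antiaromatic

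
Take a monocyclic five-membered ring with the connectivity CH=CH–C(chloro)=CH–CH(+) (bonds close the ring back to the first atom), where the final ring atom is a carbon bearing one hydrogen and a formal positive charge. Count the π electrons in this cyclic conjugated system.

4

Every ring atom contributes a p orbital perpendicular to the ring (the double-bond atoms are sp², each contributing one p electron; the carbocation has an empty p orbital), so the π system is cyclic and fully conjugated.
Tallying contributions gives 2 × 2 = 4 from the double-bond units + 0 from the CH(+) atom = 4.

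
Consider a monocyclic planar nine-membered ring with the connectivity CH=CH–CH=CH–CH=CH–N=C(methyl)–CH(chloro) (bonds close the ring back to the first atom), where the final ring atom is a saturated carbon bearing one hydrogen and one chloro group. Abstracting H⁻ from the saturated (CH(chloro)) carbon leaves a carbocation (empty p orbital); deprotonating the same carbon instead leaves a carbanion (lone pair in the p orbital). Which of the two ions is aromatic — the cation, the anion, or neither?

The anion

In either ion the ring is fully conjugated: every atom, including the new sp² carbon, supplies a p orbital.
Cation: 4 × 2 + 0 = 8 π electrons → 4(2), antiaromatic.
Anion: 4 × 2 + 2 = 10 π electrons → 4(2)+2, aromatic.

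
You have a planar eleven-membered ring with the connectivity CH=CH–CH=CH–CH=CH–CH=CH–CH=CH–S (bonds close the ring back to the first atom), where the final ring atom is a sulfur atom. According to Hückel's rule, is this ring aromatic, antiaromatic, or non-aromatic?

All ring atoms are sp² and supply a p orbital to the ring (the double-bond atoms are sp², each contributing one p electron; the sulfur donates one lone pair from its p orbital); the conjugation is uninterrupted.
π-electron count: 5 × 2 = 10 from the double-bond units + 2 from the S atom = 12.
A 4n π count (12, n = 3) in a planar conjugated ring means antiaromatic.

Antiaromatic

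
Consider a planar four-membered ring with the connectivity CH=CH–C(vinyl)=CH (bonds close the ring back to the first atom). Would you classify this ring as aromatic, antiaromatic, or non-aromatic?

Antiaromatic

Every ring atom contributes a p orbital perpendicular to the ring (every atom in a ring double bond is sp² and brings one electron to the p orbital), so the π system is cyclic and fully conjugated.
Tallying contributions gives 2 × 2 = 4 from the 2 double-bond units.
4 = 4(1); a planar, fully conjugated 4n system is antiaromatic.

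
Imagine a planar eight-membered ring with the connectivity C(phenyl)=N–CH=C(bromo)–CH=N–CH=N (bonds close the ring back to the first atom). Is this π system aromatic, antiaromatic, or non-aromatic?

Antiaromatic

Every ring atom contributes a p orbital perpendicular to the ring (each doubly-bonded ring atom is sp² with one p-orbital electron; the doubly-bonded nitrogens are pyridine-type — their lone pairs lie in the ring plane, leaving one electron in the p orbital), so the π system is cyclic and fully conjugated.
π-electron count: 4 × 2 = 8 from the 4 double-bond units.
8 = 4(2); a planar, fully conjugated 4n system is antiaromatic.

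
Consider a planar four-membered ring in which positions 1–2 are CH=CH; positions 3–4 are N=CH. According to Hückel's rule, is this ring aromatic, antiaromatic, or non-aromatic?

Check conjugation: every atom in a ring double bond is sp² and brings one electron to the p orbital; each =N– nitrogen is pyridine-type (lone pair in the sp² plane, one electron in the p orbital) — every position has a p orbital, so the cyclic π system is continuous.
Adding the contributions, 2 × 2 = 4 from the 2 double-bond units.
With 4 = 4·1 π electrons, Hückel's rule classifies the planar ring as antiaromatic.

Antiaromatic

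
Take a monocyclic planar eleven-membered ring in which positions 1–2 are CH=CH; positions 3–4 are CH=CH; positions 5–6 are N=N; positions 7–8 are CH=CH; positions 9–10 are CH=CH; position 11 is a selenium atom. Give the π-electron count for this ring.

12

The p orbitals form a continuous loop: every atom in a ring double bond is sp² and brings one electron to the p orbital; the doubly-bonded nitrogens are pyridine-type — their lone pairs lie in the ring plane, leaving one electron in the p orbital; the selenium donates one lone pair from its p orbital. The ring is fully conjugated.
Adding the contributions, 5 × 2 = 10 from the double-bond units + 2 from the Se atom = 12.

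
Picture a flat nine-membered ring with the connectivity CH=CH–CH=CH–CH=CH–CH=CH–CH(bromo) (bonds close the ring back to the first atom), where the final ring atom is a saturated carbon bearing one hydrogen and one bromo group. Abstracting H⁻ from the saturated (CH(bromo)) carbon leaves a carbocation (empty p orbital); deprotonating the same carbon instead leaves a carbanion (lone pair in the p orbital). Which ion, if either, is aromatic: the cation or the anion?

The anion

Both ions have a continuous loop of p orbitals — each ring atom is sp².
Cation: 4 × 2 + 0 = 8 π electrons → 4(2), antiaromatic.
Anion: 4 × 2 + 2 = 10 π electrons → 4(2)+2, aromatic.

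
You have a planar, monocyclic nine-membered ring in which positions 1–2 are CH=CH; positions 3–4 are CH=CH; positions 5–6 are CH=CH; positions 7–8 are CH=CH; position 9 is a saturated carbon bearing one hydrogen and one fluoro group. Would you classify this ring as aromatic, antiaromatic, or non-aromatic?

Non-aromatic

The CH(fluoro) carbon is saturated: that saturated carbon is sp³ and has no p orbital in the ring π system. Conjugation is not continuous around the ring.
Broken conjugation rules out both aromaticity and antiaromaticity.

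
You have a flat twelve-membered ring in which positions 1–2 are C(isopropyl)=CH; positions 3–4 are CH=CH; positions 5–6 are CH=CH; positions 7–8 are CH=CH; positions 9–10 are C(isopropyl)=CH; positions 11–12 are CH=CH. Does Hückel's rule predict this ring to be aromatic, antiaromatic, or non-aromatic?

Antiaromatic

Every ring atom contributes a p orbital perpendicular to the ring (the double-bond atoms are sp², each contributing one p electron), so the π system is cyclic and fully conjugated.
Tallying contributions gives 6 × 2 = 12 from the 6 double-bond units.
A 4n π count (12, n = 3) in a planar conjugated ring means antiaromatic.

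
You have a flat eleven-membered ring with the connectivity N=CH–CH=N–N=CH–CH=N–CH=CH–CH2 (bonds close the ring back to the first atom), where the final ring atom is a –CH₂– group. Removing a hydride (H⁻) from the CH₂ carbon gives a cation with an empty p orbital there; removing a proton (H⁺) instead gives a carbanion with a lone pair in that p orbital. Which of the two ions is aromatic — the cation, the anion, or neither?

In either ion the ring is fully conjugated: every atom, including the new sp² carbon, supplies a p orbital.
Cation: 5 × 2 + 0 = 10 π electrons → 4(2)+2, aromatic.
Anion: 5 × 2 + 2 = 12 π electrons → 4(3), antiaromatic.

The cation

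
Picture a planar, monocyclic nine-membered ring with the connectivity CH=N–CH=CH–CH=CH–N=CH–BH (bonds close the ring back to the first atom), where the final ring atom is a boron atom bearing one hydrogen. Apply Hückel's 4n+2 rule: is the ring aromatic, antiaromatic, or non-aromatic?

Antiaromatic

All ring atoms are sp² and supply a p orbital to the ring (every atom in a ring double bond is sp² and brings one electron to the p orbital; the doubly-bonded nitrogens are pyridine-type — their lone pairs lie in the ring plane, leaving one electron in the p orbital; the boron has an empty p orbital); the conjugation is uninterrupted.
π-electron count: 4 × 2 = 8 from the double-bond units + 0 from the BH atom = 8.
A 4n π count (8, n = 2) in a planar conjugated ring means antiaromatic.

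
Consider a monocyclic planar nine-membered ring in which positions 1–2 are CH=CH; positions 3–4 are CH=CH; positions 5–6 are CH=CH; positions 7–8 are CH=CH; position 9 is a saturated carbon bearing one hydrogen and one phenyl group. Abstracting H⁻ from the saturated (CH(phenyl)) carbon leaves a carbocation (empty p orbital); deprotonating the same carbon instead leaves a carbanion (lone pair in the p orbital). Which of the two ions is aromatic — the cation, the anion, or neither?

The anion

In either ion the ring is fully conjugated: every atom, including the new sp² carbon, supplies a p orbital.
Cation: 4 × 2 + 0 = 8 π electrons → 4(2), antiaromatic.
Anion: 4 × 2 + 2 = 10 π electrons → 4(2)+2, aromatic.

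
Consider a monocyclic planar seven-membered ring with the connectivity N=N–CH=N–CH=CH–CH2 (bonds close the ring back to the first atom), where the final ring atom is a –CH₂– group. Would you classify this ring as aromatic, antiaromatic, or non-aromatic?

The CH2 carbon is saturated: the tetrahedral CH₂ carbon is sp³ and has no p orbital in the ring π system. Conjugation is not continuous around the ring.
Broken conjugation rules out both aromaticity and antiaromaticity.

Non-aromatic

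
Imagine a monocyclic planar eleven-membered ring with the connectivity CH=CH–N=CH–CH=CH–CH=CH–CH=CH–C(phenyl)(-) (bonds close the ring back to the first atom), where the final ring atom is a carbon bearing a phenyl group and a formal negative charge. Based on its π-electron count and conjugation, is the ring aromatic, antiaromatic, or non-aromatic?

The p orbitals form a continuous loop: every atom in a ring double bond is sp² and brings one electron to the p orbital; the doubly-bonded nitrogens are pyridine-type — their lone pairs lie in the ring plane, leaving one electron in the p orbital; the carbanion's lone pair occupies the p orbital. The ring is fully conjugated.
Adding the contributions, 5 × 2 = 10 from the double-bond units + 2 from the C(phenyl)(-) atom = 12.
A 4n π count (12, n = 3) in a planar conjugated ring means antiaromatic.

Antiaromatic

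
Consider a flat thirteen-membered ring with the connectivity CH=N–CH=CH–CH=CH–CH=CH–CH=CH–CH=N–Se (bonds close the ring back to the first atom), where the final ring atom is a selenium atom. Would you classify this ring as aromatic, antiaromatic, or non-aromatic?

Aromatic

Check conjugation: every atom in a ring double bond is sp² and brings one electron to the p orbital; the doubly-bonded nitrogens are pyridine-type — their lone pairs lie in the ring plane, leaving one electron in the p orbital; the selenium donates one lone pair from its p orbital — every position has a p orbital, so the cyclic π system is continuous.
π-electron count: 6 × 2 = 12 from the double-bond units + 2 from the Se atom = 14.
That gives a 4n+2 count (14, n = 3).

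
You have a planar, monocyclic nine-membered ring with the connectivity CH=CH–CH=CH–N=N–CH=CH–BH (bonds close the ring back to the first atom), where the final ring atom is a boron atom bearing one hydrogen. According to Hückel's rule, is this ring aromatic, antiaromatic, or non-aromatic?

Antiaromatic

Every ring atom contributes a p orbital perpendicular to the ring (the double-bond atoms are sp², each contributing one p electron; each sp² =N– keeps its lone pair in-plane and puts one electron into the π system; the boron has an empty p orbital), so the π system is cyclic and fully conjugated.
Adding the contributions, 4 × 2 = 8 from the double-bond units + 0 from the BH atom = 8.
With 8 = 4·2 π electrons, Hückel's rule classifies the planar ring as antiaromatic.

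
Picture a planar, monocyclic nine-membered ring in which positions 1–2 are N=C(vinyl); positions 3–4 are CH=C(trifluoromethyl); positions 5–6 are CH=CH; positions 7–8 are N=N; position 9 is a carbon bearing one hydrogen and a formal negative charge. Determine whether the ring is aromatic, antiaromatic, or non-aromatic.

Every ring atom contributes a p orbital perpendicular to the ring (every atom in a ring double bond is sp² and brings one electron to the p orbital; each sp² =N– keeps its lone pair in-plane and puts one electron into the π system; the carbanion's lone pair occupies the p orbital), so the π system is cyclic and fully conjugated.
π-electron count: 4 × 2 = 8 from the double-bond units + 2 from the CH(-) atom = 10.
Since 10 = 4·2 + 2, the ring meets the 4n+2 criterion.

Aromatic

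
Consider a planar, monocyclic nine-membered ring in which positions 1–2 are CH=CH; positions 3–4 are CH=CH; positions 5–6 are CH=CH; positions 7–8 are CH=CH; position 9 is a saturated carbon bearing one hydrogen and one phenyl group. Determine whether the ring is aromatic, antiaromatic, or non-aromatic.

The CH(phenyl) carbon is saturated: that saturated carbon is sp³ and has no p orbital in the ring π system. Conjugation is not continuous around the ring.
Hückel's rule only applies to fully conjugated rings, so this one is simply non-aromatic.

Non-aromatic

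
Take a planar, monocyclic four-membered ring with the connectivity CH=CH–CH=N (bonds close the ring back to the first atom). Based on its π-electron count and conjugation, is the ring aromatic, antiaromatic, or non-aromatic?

All ring atoms are sp² and supply a p orbital to the ring (every atom in a ring double bond is sp² and brings one electron to the p orbital; the doubly-bonded nitrogens are pyridine-type — their lone pairs lie in the ring plane, leaving one electron in the p orbital); the conjugation is uninterrupted.
Tallying contributions gives 2 × 2 = 4 from the 2 double-bond units.
4 = 4(1); a planar, fully conjugated 4n system is antiaromatic.

Antiaromatic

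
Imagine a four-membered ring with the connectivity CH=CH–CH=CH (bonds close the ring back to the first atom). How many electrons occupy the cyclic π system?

Check conjugation: the double-bond atoms are sp², each contributing one p electron — every position has a p orbital, so the cyclic π system is continuous.
π-electron count: 2 × 2 = 4 from the 2 double-bond units.

4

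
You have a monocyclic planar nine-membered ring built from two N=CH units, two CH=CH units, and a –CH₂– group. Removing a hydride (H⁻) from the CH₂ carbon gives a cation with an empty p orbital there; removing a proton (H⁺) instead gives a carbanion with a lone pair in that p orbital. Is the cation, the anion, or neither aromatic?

In either ion the ring is fully conjugated: every atom, including the new sp² carbon, supplies a p orbital.
Cation: 4 × 2 + 0 = 8 π electrons → 4(2), antiaromatic.
Anion: 4 × 2 + 2 = 10 π electrons → 4(2)+2, aromatic.

The anion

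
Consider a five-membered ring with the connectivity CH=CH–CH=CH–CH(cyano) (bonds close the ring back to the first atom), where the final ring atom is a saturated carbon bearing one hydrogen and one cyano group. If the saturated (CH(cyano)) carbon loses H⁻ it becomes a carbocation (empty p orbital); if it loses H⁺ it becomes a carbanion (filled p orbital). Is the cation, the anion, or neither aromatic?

The anion

Once that carbon is sp², every ring atom has a p orbital and both ions are fully conjugated.
Cation: 2 × 2 + 0 = 4 π electrons → 4(1), antiaromatic.
Anion: 2 × 2 + 2 = 6 π electrons → 4(1)+2, aromatic.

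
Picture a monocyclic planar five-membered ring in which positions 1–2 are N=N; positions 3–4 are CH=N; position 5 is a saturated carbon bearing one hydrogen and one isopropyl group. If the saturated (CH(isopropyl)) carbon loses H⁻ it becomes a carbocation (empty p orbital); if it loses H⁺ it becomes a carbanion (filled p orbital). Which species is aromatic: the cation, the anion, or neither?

The anion

In both ions every ring atom is sp² and contributes a p orbital, so both rings are fully conjugated.
Cation: 2 × 2 + 0 = 4 π electrons → 4(1), antiaromatic.
Anion: 2 × 2 + 2 = 6 π electrons → 4(1)+2, aromatic.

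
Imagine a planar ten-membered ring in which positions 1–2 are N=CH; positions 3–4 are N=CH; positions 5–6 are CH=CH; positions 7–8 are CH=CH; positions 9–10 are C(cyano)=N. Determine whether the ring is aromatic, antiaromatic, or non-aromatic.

Check conjugation: every atom in a ring double bond is sp² and brings one electron to the p orbital; the doubly-bonded nitrogens are pyridine-type — their lone pairs lie in the ring plane, leaving one electron in the p orbital — every position has a p orbital, so the cyclic π system is continuous.
Counting π electrons: 5 × 2 = 10 from the 5 double-bond units.
That gives a 4n+2 count (10, n = 2).

Aromatic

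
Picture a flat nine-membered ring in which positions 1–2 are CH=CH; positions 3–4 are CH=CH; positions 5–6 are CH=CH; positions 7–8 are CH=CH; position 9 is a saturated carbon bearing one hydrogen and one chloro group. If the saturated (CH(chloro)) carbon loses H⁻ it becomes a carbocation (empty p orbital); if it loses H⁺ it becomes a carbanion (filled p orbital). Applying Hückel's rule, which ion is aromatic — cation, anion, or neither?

The anion

Both ions have a continuous loop of p orbitals — each ring atom is sp².
Cation: 4 × 2 + 0 = 8 π electrons → 4(2), antiaromatic.
Anion: 4 × 2 + 2 = 10 π electrons → 4(2)+2, aromatic.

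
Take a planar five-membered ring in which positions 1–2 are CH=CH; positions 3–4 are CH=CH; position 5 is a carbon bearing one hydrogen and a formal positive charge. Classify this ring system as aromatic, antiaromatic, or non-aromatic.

All ring atoms are sp² and supply a p orbital to the ring (each doubly-bonded ring atom is sp² with one p-orbital electron; the carbocation has an empty p orbital); the conjugation is uninterrupted.
π-electron count: 2 × 2 = 4 from the double-bond units + 0 from the CH(+) atom = 4.
A 4n π count (4, n = 1) in a planar conjugated ring means antiaromatic.
(This ring is the cyclopentadienyl cation.)

Antiaromatic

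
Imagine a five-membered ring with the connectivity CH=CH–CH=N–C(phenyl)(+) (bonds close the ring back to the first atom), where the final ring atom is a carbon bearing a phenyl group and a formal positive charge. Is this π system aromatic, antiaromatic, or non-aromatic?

Every ring atom contributes a p orbital perpendicular to the ring (the double-bond atoms are sp², each contributing one p electron; the doubly-bonded nitrogens are pyridine-type — their lone pairs lie in the ring plane, leaving one electron in the p orbital; the carbocation has an empty p orbital), so the π system is cyclic and fully conjugated.
Counting π electrons: 2 × 2 = 4 from the double-bond units + 0 from the C(phenyl)(+) atom = 4.
With 4 = 4·1 π electrons, Hückel's rule classifies the planar ring as antiaromatic.

Antiaromatic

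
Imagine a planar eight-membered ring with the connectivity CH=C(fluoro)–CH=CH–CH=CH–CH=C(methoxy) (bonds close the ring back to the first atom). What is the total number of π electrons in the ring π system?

8

The p orbitals form a continuous loop: the double-bond atoms are sp², each contributing one p electron. The ring is fully conjugated.
Counting π electrons: 4 × 2 = 8 from the 4 double-bond units.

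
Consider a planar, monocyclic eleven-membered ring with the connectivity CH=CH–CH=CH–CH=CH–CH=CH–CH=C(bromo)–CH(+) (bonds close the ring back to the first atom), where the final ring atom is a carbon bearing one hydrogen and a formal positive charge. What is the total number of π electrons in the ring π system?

Check conjugation: every atom in a ring double bond is sp² and brings one electron to the p orbital; the carbocation has an empty p orbital — every position has a p orbital, so the cyclic π system is continuous.
Tallying contributions gives 5 × 2 = 10 from the double-bond units + 0 from the CH(+) atom = 10.

10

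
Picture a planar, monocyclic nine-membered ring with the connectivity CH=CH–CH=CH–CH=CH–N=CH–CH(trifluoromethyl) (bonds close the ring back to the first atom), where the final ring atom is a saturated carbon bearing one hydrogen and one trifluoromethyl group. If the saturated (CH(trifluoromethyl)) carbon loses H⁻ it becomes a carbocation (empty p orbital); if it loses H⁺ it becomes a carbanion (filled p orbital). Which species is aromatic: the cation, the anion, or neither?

The anion

Once that carbon is sp², every ring atom has a p orbital and both ions are fully conjugated.
Cation: 4 × 2 + 0 = 8 π electrons → 4(2), antiaromatic.
Anion: 4 × 2 + 2 = 10 π electrons → 4(2)+2, aromatic.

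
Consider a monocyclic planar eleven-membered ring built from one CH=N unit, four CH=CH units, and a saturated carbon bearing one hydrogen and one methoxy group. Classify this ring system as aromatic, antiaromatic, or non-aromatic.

The CH(methoxy) carbon is saturated: that saturated carbon is sp³ and has no p orbital in the ring π system. Conjugation is not continuous around the ring.
A ring that is not fully conjugated cannot be aromatic or antiaromatic regardless of its π-electron count.

Non-aromatic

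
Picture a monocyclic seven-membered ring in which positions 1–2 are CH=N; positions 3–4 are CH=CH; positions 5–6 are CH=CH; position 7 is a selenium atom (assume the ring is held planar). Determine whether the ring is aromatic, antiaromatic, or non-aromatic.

Antiaromatic

All ring atoms are sp² and supply a p orbital to the ring (every atom in a ring double bond is sp² and brings one electron to the p orbital; each sp² =N– keeps its lone pair in-plane and puts one electron into the π system; the selenium donates one lone pair from its p orbital); the conjugation is uninterrupted.
Counting π electrons: 3 × 2 = 6 from the double-bond units + 2 from the Se atom = 8.
With 8 = 4·2 π electrons, Hückel's rule classifies the planar ring as antiaromatic.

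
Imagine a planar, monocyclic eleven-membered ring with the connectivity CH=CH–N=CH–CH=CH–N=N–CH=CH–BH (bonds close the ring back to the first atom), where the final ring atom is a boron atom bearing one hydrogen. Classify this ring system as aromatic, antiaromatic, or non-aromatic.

The p orbitals form a continuous loop: each doubly-bonded ring atom is sp² with one p-orbital electron; each =N– nitrogen is pyridine-type (lone pair in the sp² plane, one electron in the p orbital); the boron has an empty p orbital. The ring is fully conjugated.
π-electron count: 5 × 2 = 10 from the double-bond units + 0 from the BH atom = 10.
That gives a 4n+2 count (10, n = 2).

Aromatic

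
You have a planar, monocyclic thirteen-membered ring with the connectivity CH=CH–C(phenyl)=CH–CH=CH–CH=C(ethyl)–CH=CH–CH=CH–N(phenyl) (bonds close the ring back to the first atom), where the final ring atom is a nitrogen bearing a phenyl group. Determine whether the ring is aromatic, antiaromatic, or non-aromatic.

Aromatic

The p orbitals form a continuous loop: every atom in a ring double bond is sp² and brings one electron to the p orbital; the pyrrole-type nitrogen donates its lone pair from the p orbital. The ring is fully conjugated.
π-electron count: 6 × 2 = 12 from the double-bond units + 2 from the N(phenyl) atom = 14.
That gives a 4n+2 count (14, n = 3).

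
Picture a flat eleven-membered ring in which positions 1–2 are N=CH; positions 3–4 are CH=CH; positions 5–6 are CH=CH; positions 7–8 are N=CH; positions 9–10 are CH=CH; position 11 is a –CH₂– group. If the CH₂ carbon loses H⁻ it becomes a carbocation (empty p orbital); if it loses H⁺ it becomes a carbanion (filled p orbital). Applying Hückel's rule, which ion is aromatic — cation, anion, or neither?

The cation

Once that carbon is sp², every ring atom has a p orbital and both ions are fully conjugated.
Cation: 5 × 2 + 0 = 10 π electrons → 4(2)+2, aromatic.
Anion: 5 × 2 + 2 = 12 π electrons → 4(3), antiaromatic.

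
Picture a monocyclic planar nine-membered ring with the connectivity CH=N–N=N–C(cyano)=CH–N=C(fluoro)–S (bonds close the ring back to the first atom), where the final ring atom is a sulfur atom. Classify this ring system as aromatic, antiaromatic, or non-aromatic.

All ring atoms are sp² and supply a p orbital to the ring (the double-bond atoms are sp², each contributing one p electron; the doubly-bonded nitrogens are pyridine-type — their lone pairs lie in the ring plane, leaving one electron in the p orbital; the sulfur donates one lone pair from its p orbital); the conjugation is uninterrupted.
π-electron count: 4 × 2 = 8 from the double-bond units + 2 from the S atom = 10.
10 = 4(2) + 2, which satisfies Hückel's 4n+2 rule.

Aromatic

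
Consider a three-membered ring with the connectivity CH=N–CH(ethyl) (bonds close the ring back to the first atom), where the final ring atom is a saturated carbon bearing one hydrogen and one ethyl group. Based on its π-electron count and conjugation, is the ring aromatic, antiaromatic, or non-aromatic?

The CH(ethyl) position has four σ bonds — that saturated carbon is sp³ and has no p orbital in the ring π system — so the cyclic conjugation is interrupted.
Broken conjugation rules out both aromaticity and antiaromaticity.

Non-aromatic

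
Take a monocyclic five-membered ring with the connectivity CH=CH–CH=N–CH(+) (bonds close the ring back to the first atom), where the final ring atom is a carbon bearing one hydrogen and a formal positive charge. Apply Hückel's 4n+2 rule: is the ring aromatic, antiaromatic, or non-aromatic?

All ring atoms are sp² and supply a p orbital to the ring (each doubly-bonded ring atom is sp² with one p-orbital electron; the doubly-bonded nitrogens are pyridine-type — their lone pairs lie in the ring plane, leaving one electron in the p orbital; the carbocation has an empty p orbital); the conjugation is uninterrupted.
Counting π electrons: 2 × 2 = 4 from the double-bond units + 0 from the CH(+) atom = 4.
4 is a 4n count (n = 1), so the planar conjugated ring is antiaromatic.

Antiaromatic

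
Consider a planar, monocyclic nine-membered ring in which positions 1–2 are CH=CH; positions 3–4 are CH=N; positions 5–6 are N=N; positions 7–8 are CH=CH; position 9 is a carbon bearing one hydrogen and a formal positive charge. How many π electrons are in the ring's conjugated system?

8

Check conjugation: every atom in a ring double bond is sp² and brings one electron to the p orbital; each sp² =N– keeps its lone pair in-plane and puts one electron into the π system; the carbocation has an empty p orbital — every position has a p orbital, so the cyclic π system is continuous.
Adding the contributions, 4 × 2 = 8 from the double-bond units + 0 from the CH(+) atom = 8.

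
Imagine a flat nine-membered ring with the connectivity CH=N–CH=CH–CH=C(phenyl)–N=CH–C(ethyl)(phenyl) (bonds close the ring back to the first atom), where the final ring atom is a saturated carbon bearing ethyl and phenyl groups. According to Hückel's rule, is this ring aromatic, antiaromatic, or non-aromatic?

The C(ethyl)(phenyl) position has four σ bonds — that saturated carbon is sp³ and has no p orbital in the ring π system — so the cyclic conjugation is interrupted.
Broken conjugation rules out both aromaticity and antiaromaticity.

Non-aromatic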